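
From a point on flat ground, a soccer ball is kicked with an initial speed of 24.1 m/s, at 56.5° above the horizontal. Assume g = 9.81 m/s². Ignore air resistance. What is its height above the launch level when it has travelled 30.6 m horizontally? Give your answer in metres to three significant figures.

Resolve: vₓ = 24.10 cos 56.5° = 13.30 m/s and v_y0 = 24.10 sin 56.5° = 20.10 m/s.
At x = 30.6 m, t = x/vₓ = 30.6/13.30 = 2.300 s.
Height: y = v_y0 t − ½ g t² = 20.10 × 2.300 − 4.905 × 2.300² = 46.23 − 25.96 = 20.27 m.

20.3 m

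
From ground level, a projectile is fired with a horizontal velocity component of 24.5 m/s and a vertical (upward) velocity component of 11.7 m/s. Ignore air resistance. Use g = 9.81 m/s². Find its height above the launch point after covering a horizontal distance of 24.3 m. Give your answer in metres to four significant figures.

x = vₓ t ⇒ t = 24.3/24.50 = 0.9918 s.
Height: y = v_y0 t − ½ g t² = 11.70 × 0.9918 − 4.905 × 0.9918² = 11.60 − 4.825 = 6.779 m.

6.779 m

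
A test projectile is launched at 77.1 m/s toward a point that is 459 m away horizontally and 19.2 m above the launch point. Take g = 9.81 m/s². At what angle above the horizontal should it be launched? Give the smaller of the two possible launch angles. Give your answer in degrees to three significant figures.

Trajectory: y = x tanθ − g x² (1 + tan²θ)/(2v₀²). With x = 459, y = 19.2, v₀ = 77.1, g = 9.81:
173.8 tan²θ − 459 tanθ + (193.0) = 0.
tanθ = [459 ± √(459² − 4 × 173.8 × (193.0))] / (2 × 173.8) = (459 ± 276.5) / 347.7, giving tanθ = 0.5249 or 2.115.
θ = 27.70° or 64.70°; the smaller is 27.70°.

27.7°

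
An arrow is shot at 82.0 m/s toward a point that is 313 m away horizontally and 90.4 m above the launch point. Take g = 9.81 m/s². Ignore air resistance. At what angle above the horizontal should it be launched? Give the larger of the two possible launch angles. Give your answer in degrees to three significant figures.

Trajectory: y = x tanθ − g x² (1 + tan²θ)/(2v₀²). With x = 313, y = 90.4, v₀ = 82.0, g = 9.81:
71.47 tan²θ − 313 tanθ + (161.9) = 0.
tanθ = [313 ± √(313² − 4 × 71.47 × (161.9))] / (2 × 71.47) = (313 ± 227.4) / 142.9, giving tanθ = 0.5991 or 3.781.
θ = 30.93° or 75.18°; the larger is 75.18°.

75.2°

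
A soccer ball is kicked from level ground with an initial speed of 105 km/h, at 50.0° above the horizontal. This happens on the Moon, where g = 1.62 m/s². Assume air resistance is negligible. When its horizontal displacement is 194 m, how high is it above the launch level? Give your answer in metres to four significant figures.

Convert: 105 km/h = 105/3.6 = 29.17 m/s.
vₓ = 29.17 cos 50.0° = 18.75 m/s; v_y0 = 29.17 sin 50.0° = 22.34 m/s.
At x = 194 m, t = x/vₓ = 194/18.75 = 10.35 s.
Height: y = v_y0 t − ½ g t² = 22.34 × 10.35 − 0.8100 × 10.35² = 231.2 − 86.73 = 144.5 m.

144.5 m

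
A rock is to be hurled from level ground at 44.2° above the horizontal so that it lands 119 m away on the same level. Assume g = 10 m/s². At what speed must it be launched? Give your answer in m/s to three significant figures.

34.5 m/s

From R = (v₀² / g) sin 2θ: v₀ = √(gR / sin 2θ).
v₀ = √(10.0 × 119 / sin 88.40°) = √(1190 / 0.9996) = √1190.5 = 34.50 m/s.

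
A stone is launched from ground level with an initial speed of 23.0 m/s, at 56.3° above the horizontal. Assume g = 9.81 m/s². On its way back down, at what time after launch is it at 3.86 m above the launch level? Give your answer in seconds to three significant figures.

3.69 s

vₓ = 23.00 cos 56.3° = 12.76 m/s; v_y0 = 23.00 sin 56.3° = 19.13 m/s.
Set y = v_y0 t − ½ g t² = 3.86: 4.905 t² − 19.13 t + 3.86 = 0.
t = [19.13 ± √(19.13² − 2·9.81·3.86)] / 9.81 = (19.13 ± 17.04) / 9.81, so t = 0.2134 s or t = 3.688 s.
The descending-branch root is 3.688 s.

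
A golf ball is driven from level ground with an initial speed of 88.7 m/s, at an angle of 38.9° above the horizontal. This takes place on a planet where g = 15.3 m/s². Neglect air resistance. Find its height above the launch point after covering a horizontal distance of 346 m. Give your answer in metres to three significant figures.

Components: vₓ = 88.70 cos 38.9° = 69.03 m/s, v_y0 = 88.70 sin 38.9° = 55.70 m/s.
Time to reach x = 346 m: t = x/vₓ = 346/69.03 = 5.012 s.
Height: y = v_y0 t − ½ g t² = 55.70 × 5.012 − 7.650 × 5.012² = 279.2 − 192.2 = 86.99 m.

87.0 m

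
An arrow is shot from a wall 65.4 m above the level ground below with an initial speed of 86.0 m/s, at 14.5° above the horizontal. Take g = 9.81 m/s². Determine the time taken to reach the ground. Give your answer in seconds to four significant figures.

6.455 s

Components: vₓ = 86.00 cos 14.5° = 83.26 m/s, v_y0 = 86.00 sin 14.5° = 21.53 m/s.
The projectile lands when y = 65.4 + (21.53) t − ½·9.81·t² = 0. Positive root: t = (21.53 + √(21.53² + 2·9.81·65.4)) / 9.81 = (21.53 + 41.79) / 9.81 = 6.455 s.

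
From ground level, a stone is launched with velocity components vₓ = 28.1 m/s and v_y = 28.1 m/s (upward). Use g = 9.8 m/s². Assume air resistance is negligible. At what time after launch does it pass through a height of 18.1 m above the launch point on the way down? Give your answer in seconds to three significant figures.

5.00 s

Require v_y0 t − ½ g t² = 18.1, i.e. 4.900 t² − 28.10 t + 18.1 = 0.
Quadratic formula: t = (28.10 ± √434.85) / 9.80 = (28.10 ± 20.85) / 9.80 → t = 0.7395 s or 4.995 s.
The descending-branch root is 4.995 s.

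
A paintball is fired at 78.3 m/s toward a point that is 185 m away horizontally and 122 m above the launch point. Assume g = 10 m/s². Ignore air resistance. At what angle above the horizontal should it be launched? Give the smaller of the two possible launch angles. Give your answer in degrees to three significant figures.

Trajectory: y = x tanθ − g x² (1 + tan²θ)/(2v₀²). With x = 185, y = 122, v₀ = 78.3, g = 10.0:
27.91 tan²θ − 185 tanθ + (149.9) = 0.
tanθ = [185 ± √(185² − 4 × 27.91 × (149.9))] / (2 × 27.91) = (185 ± 132.2) / 55.82, giving tanθ = 0.9451 or 5.683.
θ = 43.38° or 80.02°; the smaller is 43.38°.

43.4°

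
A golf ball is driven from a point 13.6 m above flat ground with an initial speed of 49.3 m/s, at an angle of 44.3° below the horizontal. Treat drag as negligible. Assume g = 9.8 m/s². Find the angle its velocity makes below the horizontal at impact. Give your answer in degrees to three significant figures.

Components: vₓ = 49.30 cos 44.3° = 35.28 m/s, v_y0 = −34.43 m/s (downward).
The projectile lands when y = 13.6 + (−34.43) t − ½·9.80·t² = 0. Positive root: t = (−34.43 + √(34.43² + 2·9.80·13.6)) / 9.80 = (−34.43 + 38.11) / 9.80 = 0.3750 s.
At impact: v_y = v_y0 − g t = −38.11 m/s; vₓ = 35.28 m/s.
Angle below horizontal: arctan(|v_y|/vₓ) = arctan(38.11/35.28) = 47.20°.

47.2°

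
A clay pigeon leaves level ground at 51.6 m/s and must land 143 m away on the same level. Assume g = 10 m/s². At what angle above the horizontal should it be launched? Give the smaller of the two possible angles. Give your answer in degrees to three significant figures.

16.2°

R = v₀² sin 2θ / g gives sin 2θ = gR/v₀² = 10.0·143/51.6² = 0.5371.
2θ = 32.48° or 180° − 32.48° = 147.5°, so θ = 16.24° or 73.76°.
The smaller angle is 16.24°.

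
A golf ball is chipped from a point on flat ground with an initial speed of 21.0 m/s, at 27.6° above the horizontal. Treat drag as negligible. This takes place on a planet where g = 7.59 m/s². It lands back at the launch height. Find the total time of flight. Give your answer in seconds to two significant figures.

2.6 s

Resolve: vₓ = 21.00 cos 27.6° = 18.61 m/s and v_y0 = 21.00 sin 27.6° = 9.729 m/s.
It returns to y = 0 when t = 2 v_y0 / g = 2(9.729)/7.59 = 2.564 s.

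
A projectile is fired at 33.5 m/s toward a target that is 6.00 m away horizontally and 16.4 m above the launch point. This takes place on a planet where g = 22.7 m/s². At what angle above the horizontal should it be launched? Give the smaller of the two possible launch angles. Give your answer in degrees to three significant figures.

Trajectory: y = x tanθ − g x² (1 + tan²θ)/(2v₀²). With x = 6.00, y = 16.4, v₀ = 33.5, g = 22.7:
0.3641 tan²θ − 6.00 tanθ + (16.76) = 0.
tanθ = [6.00 ± √(6.00² − 4 × 0.3641 × (16.76))] / (2 × 0.3641) = (6.00 ± 3.404) / 0.7282, giving tanθ = 3.565 or 12.91.
θ = 74.33° or 85.57°; the smaller is 74.33°.

74.3°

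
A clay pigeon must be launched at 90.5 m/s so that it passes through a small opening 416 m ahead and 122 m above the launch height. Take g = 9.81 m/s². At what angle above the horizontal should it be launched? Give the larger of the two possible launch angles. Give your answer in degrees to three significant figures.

Trajectory: y = x tanθ − g x² (1 + tan²θ)/(2v₀²). With x = 416, y = 122, v₀ = 90.5, g = 9.81:
103.6 tan²θ − 416 tanθ + (225.6) = 0.
tanθ = [416 ± √(416² − 4 × 103.6 × (225.6))] / (2 × 103.6) = (416 ± 282.0) / 207.3, giving tanθ = 0.6465 or 3.367.
θ = 32.88° or 73.46°; the larger is 73.46°.

73.5°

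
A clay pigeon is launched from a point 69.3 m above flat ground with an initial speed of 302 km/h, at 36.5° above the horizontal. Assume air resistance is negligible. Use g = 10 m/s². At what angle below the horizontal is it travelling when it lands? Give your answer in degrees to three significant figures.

42.7°

Convert: 302 km/h = 302/3.6 = 83.89 m/s.
Resolve: vₓ = 83.89 cos 36.5° = 67.43 m/s and v_y0 = 83.89 sin 36.5° = 49.90 m/s.
The projectile lands when y = 69.3 + (49.90) t − ½·10.0·t² = 0. Positive root: t = (49.90 + √(49.90² + 2·10.0·69.3)) / 10.0 = (49.90 + 62.26) / 10.0 = 11.22 s.
At impact: v_y = v_y0 − g t = −62.26 m/s; vₓ = 67.43 m/s.
Angle below horizontal: arctan(|v_y|/vₓ) = arctan(62.26/67.43) = 42.71°.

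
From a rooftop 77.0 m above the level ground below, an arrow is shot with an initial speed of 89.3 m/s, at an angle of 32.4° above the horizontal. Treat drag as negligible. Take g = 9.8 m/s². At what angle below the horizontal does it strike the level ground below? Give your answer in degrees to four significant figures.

39.26°

Horizontal component vₓ = 89.30 cos 32.4° = 75.40 m/s; vertical v_y0 = 89.30 sin 32.4° = 47.85 m/s.
The projectile lands when y = 77.0 + (47.85) t − ½·9.80·t² = 0. Positive root: t = (47.85 + √(47.85² + 2·9.80·77.0)) / 9.80 = (47.85 + 61.63) / 9.80 = 11.17 s.
At impact: v_y = v_y0 − g t = −61.63 m/s; vₓ = 75.40 m/s.
Angle below horizontal: arctan(|v_y|/vₓ) = arctan(61.63/75.40) = 39.26°.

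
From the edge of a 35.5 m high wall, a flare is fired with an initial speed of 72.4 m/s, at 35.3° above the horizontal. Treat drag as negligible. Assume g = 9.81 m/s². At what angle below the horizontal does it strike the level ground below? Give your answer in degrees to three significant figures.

Resolve: vₓ = 72.40 cos 35.3° = 59.09 m/s and v_y0 = 72.40 sin 35.3° = 41.84 m/s.
With up positive and y = 0 at the ground: y(t) = 35.5 + (41.84) t − 4.905 t². Setting y = 0 and taking the positive root: t = [41.84 + √(41.84² + 2·9.81·35.5)] / 9.81 = (41.84 + 49.47) / 9.81 = 9.307 s.
At impact: v_y = v_y0 − g t = −49.47 m/s; vₓ = 59.09 m/s.
Angle below horizontal: arctan(|v_y|/vₓ) = arctan(49.47/59.09) = 39.93°.

39.9°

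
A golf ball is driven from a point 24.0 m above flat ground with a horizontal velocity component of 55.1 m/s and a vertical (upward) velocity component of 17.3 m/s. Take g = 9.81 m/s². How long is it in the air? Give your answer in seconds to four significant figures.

4.592 s

Vertical motion (up positive, ground at y = 0): 4.905 t² − (17.30) t − 24.0 = 0, so t = (17.30 + √(17.30² + 2·9.81·24.0)) / 9.81 = (17.30 + 27.75) / 9.81 = 4.592 s.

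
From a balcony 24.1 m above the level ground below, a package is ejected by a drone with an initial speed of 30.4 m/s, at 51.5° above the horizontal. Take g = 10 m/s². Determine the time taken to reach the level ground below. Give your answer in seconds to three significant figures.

5.62 s

Horizontal component vₓ = 30.40 cos 51.5° = 18.92 m/s; vertical v_y0 = 30.40 sin 51.5° = 23.79 m/s.
The projectile lands when y = 24.1 + (23.79) t − ½·10.0·t² = 0. Positive root: t = (23.79 + √(23.79² + 2·10.0·24.1)) / 10.0 = (23.79 + 32.37) / 10.0 = 5.616 s.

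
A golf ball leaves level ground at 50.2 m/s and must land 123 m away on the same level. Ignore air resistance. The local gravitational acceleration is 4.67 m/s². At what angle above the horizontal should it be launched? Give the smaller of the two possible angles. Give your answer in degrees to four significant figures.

Level-ground range R = v₀² sin(2θ)/g ⇒ sin(2θ) = gR/v₀² = 4.67 × 123 / 50.2² = 0.2279.
2θ = 13.18° or 180° − 13.18° = 166.8°, so θ = 6.588° or 83.41°.
The smaller angle is 6.588°.

6.588°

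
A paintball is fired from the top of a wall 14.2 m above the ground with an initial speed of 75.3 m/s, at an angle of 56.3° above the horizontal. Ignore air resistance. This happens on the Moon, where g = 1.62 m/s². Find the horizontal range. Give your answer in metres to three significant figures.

Components: vₓ = 75.30 cos 56.3° = 41.78 m/s, v_y0 = 75.30 sin 56.3° = 62.65 m/s.
With up positive and y = 0 at the ground: y(t) = 14.2 + (62.65) t − 0.8100 t². Setting y = 0 and taking the positive root: t = [62.65 + √(62.65² + 2·1.62·14.2)] / 1.62 = (62.65 + 63.01) / 1.62 = 77.57 s.
Horizontal distance: R = vₓ t = 41.78 × 77.57 = 3241 m.

3240 m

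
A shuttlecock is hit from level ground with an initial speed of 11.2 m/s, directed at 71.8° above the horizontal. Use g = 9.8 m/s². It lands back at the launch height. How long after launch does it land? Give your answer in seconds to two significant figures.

Components: vₓ = 11.20 cos 71.8° = 3.498 m/s, v_y0 = 11.20 sin 71.8° = 10.64 m/s.
Time of flight on level ground: T = 2 v_y0 / g = 2 × 10.64 / 9.80 = 2.171 s.

2.2 s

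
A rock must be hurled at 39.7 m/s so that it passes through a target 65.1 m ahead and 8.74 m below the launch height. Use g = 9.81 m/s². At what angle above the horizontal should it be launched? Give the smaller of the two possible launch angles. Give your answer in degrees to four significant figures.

Trajectory: y = x tanθ − g x² (1 + tan²θ)/(2v₀²). With x = 65.1, y = −8.74, v₀ = 39.7, g = 9.81:
13.19 tan²θ − 65.1 tanθ + (4.449) = 0.
tanθ = [65.1 ± √(65.1² − 4 × 13.19 × (4.449))] / (2 × 13.19) = (65.1 ± 63.27) / 26.38, giving tanθ = 0.06932 or 4.867.
θ = 3.965° or 78.39°; the smaller is 3.965°.

3.965°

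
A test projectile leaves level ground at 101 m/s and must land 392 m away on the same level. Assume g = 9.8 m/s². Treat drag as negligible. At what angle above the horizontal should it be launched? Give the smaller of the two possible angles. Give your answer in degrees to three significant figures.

11.1°

Level-ground range R = v₀² sin(2θ)/g ⇒ sin(2θ) = gR/v₀² = 9.80 × 392 / 101² = 0.3766.
2θ = 22.12° or 180° − 22.12° = 157.9°, so θ = 11.06° or 78.94°.
The smaller angle is 11.06°.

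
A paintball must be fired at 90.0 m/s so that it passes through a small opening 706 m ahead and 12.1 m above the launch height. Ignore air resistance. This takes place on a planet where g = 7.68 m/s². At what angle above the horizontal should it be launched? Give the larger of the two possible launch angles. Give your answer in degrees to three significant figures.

Trajectory: y = x tanθ − g x² (1 + tan²θ)/(2v₀²). With x = 706, y = 12.1, v₀ = 90.0, g = 7.68:
236.3 tan²θ − 706 tanθ + (248.4) = 0.
tanθ = [706 ± √(706² − 4 × 236.3 × (248.4))] / (2 × 236.3) = (706 ± 513.5) / 472.6, giving tanθ = 0.4074 or 2.580.
θ = 22.17° or 68.82°; the larger is 68.82°.

68.8°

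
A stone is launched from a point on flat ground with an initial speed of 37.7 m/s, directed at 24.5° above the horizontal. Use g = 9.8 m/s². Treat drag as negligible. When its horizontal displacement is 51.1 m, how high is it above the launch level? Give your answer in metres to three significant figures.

12.4 m

Components: vₓ = 37.70 cos 24.5° = 34.31 m/s, v_y0 = 37.70 sin 24.5° = 15.63 m/s.
Time to reach x = 51.1 m: t = x/vₓ = 51.1/34.31 = 1.490 s.
Height: y = v_y0 t − ½ g t² = 15.63 × 1.490 − 4.900 × 1.490² = 23.29 − 10.87 = 12.42 m.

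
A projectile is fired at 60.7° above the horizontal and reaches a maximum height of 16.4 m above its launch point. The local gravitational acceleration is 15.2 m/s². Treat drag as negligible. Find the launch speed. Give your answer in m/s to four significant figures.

25.60 m/s

At the peak v_y = 0, so v_y0 = √(2gH) = √(2 × 15.2 × 16.4) = 22.33 m/s.
v_y0 = v₀ sin θ ⇒ v₀ = 22.33 / sin 60.7° = 25.60 m/s.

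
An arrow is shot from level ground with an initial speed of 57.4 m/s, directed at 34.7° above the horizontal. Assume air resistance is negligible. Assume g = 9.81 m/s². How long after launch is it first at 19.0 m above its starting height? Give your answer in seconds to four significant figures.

0.6436 s

Components: vₓ = 57.40 cos 34.7° = 47.19 m/s, v_y0 = 57.40 sin 34.7° = 32.68 m/s.
Require v_y0 t − ½ g t² = 19.0, i.e. 4.905 t² − 32.68 t + 19.0 = 0.
t = [32.68 ± √(32.68² − 2·9.81·19.0)] / 9.81 = (32.68 ± 26.36) / 9.81, so t = 0.6436 s or t = 6.018 s.
The first (ascending) time is 0.6436 s.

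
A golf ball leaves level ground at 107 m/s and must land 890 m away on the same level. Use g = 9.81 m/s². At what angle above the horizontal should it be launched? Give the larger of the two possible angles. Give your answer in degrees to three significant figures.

65.2°

From R = (v₀²/g) sin 2θ: sin 2θ = 9.81 × 890 / 11449 = 0.7626.
2θ = 49.69° or 180° − 49.69° = 130.3°, so θ = 24.85° or 65.15°.
The larger angle is 65.15°.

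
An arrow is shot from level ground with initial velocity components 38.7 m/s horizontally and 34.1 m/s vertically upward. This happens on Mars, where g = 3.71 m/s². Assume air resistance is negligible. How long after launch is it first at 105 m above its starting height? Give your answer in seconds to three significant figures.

Set y = v_y0 t − ½ g t² = 105: 1.855 t² − 34.10 t + 105 = 0.
Quadratic formula: t = (34.10 ± √383.71) / 3.71 = (34.10 ± 19.59) / 3.71 → t = 3.911 s or 14.47 s.
The first (ascending) time is 3.911 s.

3.91 s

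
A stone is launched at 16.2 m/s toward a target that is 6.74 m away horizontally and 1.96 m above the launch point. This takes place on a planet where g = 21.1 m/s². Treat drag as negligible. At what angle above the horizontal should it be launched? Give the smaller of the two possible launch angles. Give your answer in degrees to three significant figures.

34.7°

Trajectory: y = x tanθ − g x² (1 + tan²θ)/(2v₀²). With x = 6.74, y = 1.96, v₀ = 16.2, g = 21.1:
1.826 tan²θ − 6.74 tanθ + (3.786) = 0.
tanθ = [6.74 ± √(6.74² − 4 × 1.826 × (3.786))] / (2 × 1.826) = (6.74 ± 4.216) / 3.652, giving tanθ = 0.6912 or 3.000.
θ = 34.65° or 71.56°; the smaller is 34.65°.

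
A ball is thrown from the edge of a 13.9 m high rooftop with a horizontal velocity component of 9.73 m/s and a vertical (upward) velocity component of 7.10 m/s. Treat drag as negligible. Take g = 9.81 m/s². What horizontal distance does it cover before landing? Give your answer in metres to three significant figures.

With up positive and y = 0 at the ground: y(t) = 13.9 + (7.100) t − 4.905 t². Setting y = 0 and taking the positive root: t = [7.100 + √(7.100² + 2·9.81·13.9)] / 9.81 = (7.100 + 17.98) / 9.81 = 2.556 s.
Horizontal distance: R = vₓ t = 9.730 × 2.556 = 24.87 m.

24.9 m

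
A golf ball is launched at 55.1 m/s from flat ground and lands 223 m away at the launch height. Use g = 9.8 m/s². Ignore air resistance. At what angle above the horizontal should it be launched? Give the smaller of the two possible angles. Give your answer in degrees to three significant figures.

From R = (v₀²/g) sin 2θ: sin 2θ = 9.80 × 223 / 3036.0 = 0.7198.
2θ = 46.04° or 180° − 46.04° = 134.0°, so θ = 23.02° or 66.98°.
The smaller angle is 23.02°.

23.0°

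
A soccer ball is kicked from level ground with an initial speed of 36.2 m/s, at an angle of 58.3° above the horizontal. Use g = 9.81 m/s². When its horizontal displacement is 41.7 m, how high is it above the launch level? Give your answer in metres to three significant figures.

43.9 m

Resolve: vₓ = 36.20 cos 58.3° = 19.02 m/s and v_y0 = 36.20 sin 58.3° = 30.80 m/s.
At x = 41.7 m, t = x/vₓ = 41.7/19.02 = 2.192 s.
Height: y = v_y0 t − ½ g t² = 30.80 × 2.192 − 4.905 × 2.192² = 67.52 − 23.57 = 43.95 m.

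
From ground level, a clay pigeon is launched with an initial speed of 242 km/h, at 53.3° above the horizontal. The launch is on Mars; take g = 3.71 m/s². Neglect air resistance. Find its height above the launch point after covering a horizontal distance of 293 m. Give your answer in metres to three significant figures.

Convert: 242 km/h = 242/3.6 = 67.22 m/s.
vₓ = 67.22 cos 53.3° = 40.17 m/s; v_y0 = 67.22 sin 53.3° = 53.90 m/s.
At x = 293 m, t = x/vₓ = 293/40.17 = 7.293 s.
Height: y = v_y0 t − ½ g t² = 53.90 × 7.293 − 1.855 × 7.293² = 393.1 − 98.67 = 294.4 m.

294 m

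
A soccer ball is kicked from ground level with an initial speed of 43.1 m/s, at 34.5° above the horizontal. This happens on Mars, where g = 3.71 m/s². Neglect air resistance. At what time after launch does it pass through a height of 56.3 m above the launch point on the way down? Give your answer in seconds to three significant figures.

Resolve: vₓ = 43.10 cos 34.5° = 35.52 m/s and v_y0 = 43.10 sin 34.5° = 24.41 m/s.
Require v_y0 t − ½ g t² = 56.3, i.e. 1.855 t² − 24.41 t + 56.3 = 0.
Quadratic formula: t = (24.41 ± √178.21) / 3.71 = (24.41 ± 13.35) / 3.71 → t = 2.982 s or 10.18 s.
The descending-branch root is 10.18 s.

10.2 s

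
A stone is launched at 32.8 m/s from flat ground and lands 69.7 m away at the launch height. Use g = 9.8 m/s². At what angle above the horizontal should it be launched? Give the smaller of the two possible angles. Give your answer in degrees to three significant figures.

R = v₀² sin 2θ / g gives sin 2θ = gR/v₀² = 9.80·69.7/32.8² = 0.6349.
2θ = 39.41° or 180° − 39.41° = 140.6°, so θ = 19.71° or 70.29°.
The smaller angle is 19.71°.

19.7°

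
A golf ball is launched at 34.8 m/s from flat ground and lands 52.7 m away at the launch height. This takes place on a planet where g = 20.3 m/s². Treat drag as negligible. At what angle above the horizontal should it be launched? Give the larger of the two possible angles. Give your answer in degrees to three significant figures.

From R = (v₀²/g) sin 2θ: sin 2θ = 20.3 × 52.7 / 1211.0 = 0.8834.
2θ = 62.05° or 180° − 62.05° = 117.9°, so θ = 31.03° or 58.97°.
The larger angle is 58.97°.

59.0°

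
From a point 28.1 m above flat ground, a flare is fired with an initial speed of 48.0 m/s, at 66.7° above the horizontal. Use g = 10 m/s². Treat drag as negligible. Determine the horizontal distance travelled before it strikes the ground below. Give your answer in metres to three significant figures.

179 m

Horizontal component vₓ = 48.00 cos 66.7° = 18.99 m/s; vertical v_y0 = 48.00 sin 66.7° = 44.09 m/s.
Vertical motion (up positive, ground at y = 0): 5.000 t² − (44.09) t − 28.1 = 0, so t = (44.09 + √(44.09² + 2·10.0·28.1)) / 10.0 = (44.09 + 50.06) / 10.0 = 9.414 s.
Horizontal distance: R = vₓ t = 18.99 × 9.414 = 178.7 m.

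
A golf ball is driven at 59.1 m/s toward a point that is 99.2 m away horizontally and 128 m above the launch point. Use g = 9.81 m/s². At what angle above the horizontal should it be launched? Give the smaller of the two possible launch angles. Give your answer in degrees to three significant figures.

Trajectory: y = x tanθ − g x² (1 + tan²θ)/(2v₀²). With x = 99.2, y = 128, v₀ = 59.1, g = 9.81:
13.82 tan²θ − 99.2 tanθ + (141.8) = 0.
tanθ = [99.2 ± √(99.2² − 4 × 13.82 × (141.8))] / (2 × 13.82) = (99.2 ± 44.74) / 27.64, giving tanθ = 1.971 or 5.208.
θ = 63.09° or 79.13°; the smaller is 63.09°.

63.1°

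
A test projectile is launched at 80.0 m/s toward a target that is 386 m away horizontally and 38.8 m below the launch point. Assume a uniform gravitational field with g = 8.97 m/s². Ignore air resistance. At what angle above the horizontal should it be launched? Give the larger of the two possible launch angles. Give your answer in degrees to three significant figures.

74.1°

Trajectory: y = x tanθ − g x² (1 + tan²θ)/(2v₀²). With x = 386, y = −38.8, v₀ = 80.0, g = 8.97:
104.4 tan²θ − 386 tanθ + (65.61) = 0.
tanθ = [386 ± √(386² − 4 × 104.4 × (65.61))] / (2 × 104.4) = (386 ± 348.7) / 208.8, giving tanθ = 0.1786 or 3.518.
θ = 10.13° or 74.13°; the larger is 74.13°.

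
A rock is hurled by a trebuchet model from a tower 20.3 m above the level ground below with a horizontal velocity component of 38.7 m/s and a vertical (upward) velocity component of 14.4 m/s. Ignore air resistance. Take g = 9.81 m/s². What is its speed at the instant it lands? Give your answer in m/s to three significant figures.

The projectile lands when y = 20.3 + (14.40) t − ½·9.81·t² = 0. Positive root: t = (14.40 + √(14.40² + 2·9.81·20.3)) / 9.81 = (14.40 + 24.61) / 9.81 = 3.977 s.
Vertical velocity at impact: v_y = v_y0 − g t = 14.40 − 9.81 × 3.977 = −24.61 m/s.
Speed: |v| = √(vₓ² + v_y²) = √(38.70² + 24.61²) = 45.86 m/s.

45.9 m/s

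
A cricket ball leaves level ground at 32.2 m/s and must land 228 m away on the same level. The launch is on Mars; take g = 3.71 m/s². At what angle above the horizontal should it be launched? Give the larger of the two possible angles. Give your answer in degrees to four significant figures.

Level-ground range R = v₀² sin(2θ)/g ⇒ sin(2θ) = gR/v₀² = 3.71 × 228 / 32.2² = 0.8158.
2θ = 54.67° or 180° − 54.67° = 125.3°, so θ = 27.33° or 62.67°.
The larger angle is 62.67°.

62.67°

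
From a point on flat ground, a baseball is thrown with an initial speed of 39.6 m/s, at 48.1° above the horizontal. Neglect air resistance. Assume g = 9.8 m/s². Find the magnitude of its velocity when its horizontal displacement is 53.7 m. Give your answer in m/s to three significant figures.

28.1 m/s

Resolve: vₓ = 39.60 cos 48.1° = 26.45 m/s and v_y0 = 39.60 sin 48.1° = 29.47 m/s.
x = vₓ t ⇒ t = 53.7/26.45 = 2.031 s.
Vertical velocity there: v_y = v_y0 − g t = 29.47 − 9.80 × 2.031 = 9.575 m/s.
Speed: √(vₓ² + v_y²) = √(26.45² + 9.575²) = 28.13 m/s.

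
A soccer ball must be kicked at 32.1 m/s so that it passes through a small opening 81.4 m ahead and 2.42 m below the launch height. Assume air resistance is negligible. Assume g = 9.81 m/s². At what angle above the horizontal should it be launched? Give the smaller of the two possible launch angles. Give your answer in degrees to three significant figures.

23.2°

Trajectory: y = x tanθ − g x² (1 + tan²θ)/(2v₀²). With x = 81.4, y = −2.42, v₀ = 32.1, g = 9.81:
31.54 tan²θ − 81.4 tanθ + (29.12) = 0.
tanθ = [81.4 ± √(81.4² − 4 × 31.54 × (29.12))] / (2 × 31.54) = (81.4 ± 54.33) / 63.08, giving tanθ = 0.4291 or 2.152.
θ = 23.22° or 65.07°; the smaller is 23.22°.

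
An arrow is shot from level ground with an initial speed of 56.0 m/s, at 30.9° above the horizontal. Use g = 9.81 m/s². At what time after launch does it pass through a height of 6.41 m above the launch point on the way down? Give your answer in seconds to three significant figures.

5.63 s

vₓ = 56.00 cos 30.9° = 48.05 m/s; v_y0 = 56.00 sin 30.9° = 28.76 m/s.
Height y(t) = 28.76 t − 4.905 t² = 6.41 gives 4.905 t² − 28.76 t + 6.41 = 0.
Quadratic formula: t = (28.76 ± √701.28) / 9.81 = (28.76 ± 26.48) / 9.81 → t = 0.2321 s or 5.631 s.
The descending-branch root is 5.631 s.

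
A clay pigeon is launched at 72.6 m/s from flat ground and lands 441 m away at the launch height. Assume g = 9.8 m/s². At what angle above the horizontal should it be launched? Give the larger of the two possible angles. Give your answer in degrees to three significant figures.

From R = (v₀²/g) sin 2θ: sin 2θ = 9.80 × 441 / 5270.8 = 0.8200.
2θ = 55.08° or 180° − 55.08° = 124.9°, so θ = 27.54° or 62.46°.
The larger angle is 62.46°.

62.5°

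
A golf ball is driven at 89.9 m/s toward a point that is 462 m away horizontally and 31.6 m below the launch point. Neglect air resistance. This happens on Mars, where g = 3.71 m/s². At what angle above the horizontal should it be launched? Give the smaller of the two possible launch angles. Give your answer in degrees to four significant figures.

Trajectory: y = x tanθ − g x² (1 + tan²θ)/(2v₀²). With x = 462, y = −31.6, v₀ = 89.9, g = 3.71:
48.99 tan²θ − 462 tanθ + (17.39) = 0.
tanθ = [462 ± √(462² − 4 × 48.99 × (17.39))] / (2 × 48.99) = (462 ± 458.3) / 97.98, giving tanθ = 0.03779 or 9.393.
θ = 2.164° or 83.92°; the smaller is 2.164°.

2.164°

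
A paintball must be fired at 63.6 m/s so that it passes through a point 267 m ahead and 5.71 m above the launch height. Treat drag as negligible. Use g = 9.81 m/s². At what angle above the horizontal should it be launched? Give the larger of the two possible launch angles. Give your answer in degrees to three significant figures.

69.6°

Trajectory: y = x tanθ − g x² (1 + tan²θ)/(2v₀²). With x = 267, y = 5.71, v₀ = 63.6, g = 9.81:
86.45 tan²θ − 267 tanθ + (92.16) = 0.
tanθ = [267 ± √(267² − 4 × 86.45 × (92.16))] / (2 × 86.45) = (267 ± 198.6) / 172.9, giving tanθ = 0.3959 or 2.693.
θ = 21.60° or 69.63°; the larger is 69.63°.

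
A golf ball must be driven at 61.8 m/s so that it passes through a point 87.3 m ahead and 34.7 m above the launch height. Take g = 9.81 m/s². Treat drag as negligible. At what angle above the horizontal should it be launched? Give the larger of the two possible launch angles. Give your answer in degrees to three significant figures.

Trajectory: y = x tanθ − g x² (1 + tan²θ)/(2v₀²). With x = 87.3, y = 34.7, v₀ = 61.8, g = 9.81:
9.788 tan²θ − 87.3 tanθ + (44.49) = 0.
tanθ = [87.3 ± √(87.3² − 4 × 9.788 × (44.49))] / (2 × 9.788) = (87.3 ± 76.68) / 19.58, giving tanθ = 0.5426 or 8.377.
θ = 28.48° or 83.19°; the larger is 83.19°.

83.2°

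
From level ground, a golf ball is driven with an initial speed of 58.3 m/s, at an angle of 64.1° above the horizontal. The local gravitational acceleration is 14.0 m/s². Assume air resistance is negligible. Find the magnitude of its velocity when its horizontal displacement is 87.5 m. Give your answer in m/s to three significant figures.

25.8 m/s

vₓ = 58.30 cos 64.1° = 25.47 m/s; v_y0 = 58.30 sin 64.1° = 52.44 m/s.
x = vₓ t ⇒ t = 87.5/25.47 = 3.436 s.
Vertical velocity there: v_y = v_y0 − g t = 52.44 − 14.0 × 3.436 = 4.340 m/s.
Speed: √(vₓ² + v_y²) = √(25.47² + 4.340²) = 25.83 m/s.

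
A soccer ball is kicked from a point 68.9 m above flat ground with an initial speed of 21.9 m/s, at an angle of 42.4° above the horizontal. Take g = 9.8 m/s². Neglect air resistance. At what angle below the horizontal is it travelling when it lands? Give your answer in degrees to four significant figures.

67.79°

Horizontal component vₓ = 21.90 cos 42.4° = 16.17 m/s; vertical v_y0 = 21.90 sin 42.4° = 14.77 m/s.
Vertical motion (up positive, ground at y = 0): 4.900 t² − (14.77) t − 68.9 = 0, so t = (14.77 + √(14.77² + 2·9.80·68.9)) / 9.80 = (14.77 + 39.60) / 9.80 = 5.548 s.
At impact: v_y = v_y0 − g t = −39.60 m/s; vₓ = 16.17 m/s.
Angle below horizontal: arctan(|v_y|/vₓ) = arctan(39.60/16.17) = 67.79°.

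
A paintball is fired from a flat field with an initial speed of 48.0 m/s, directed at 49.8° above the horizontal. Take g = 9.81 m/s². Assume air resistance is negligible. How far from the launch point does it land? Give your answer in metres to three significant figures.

232 m

Components: vₓ = 48.00 cos 49.8° = 30.98 m/s, v_y0 = 48.00 sin 49.8° = 36.66 m/s.
Flight time T = 2 v_y0 / g = 7.474 s.
Horizontal distance R = vₓ T = 30.98 × 7.474 = 231.6 m.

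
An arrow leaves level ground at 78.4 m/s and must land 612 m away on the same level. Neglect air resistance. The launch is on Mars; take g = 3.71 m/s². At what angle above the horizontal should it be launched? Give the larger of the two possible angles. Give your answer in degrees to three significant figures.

Level-ground range R = v₀² sin(2θ)/g ⇒ sin(2θ) = gR/v₀² = 3.71 × 612 / 78.4² = 0.3694.
2θ = 21.68° or 180° − 21.68° = 158.3°, so θ = 10.84° or 79.16°.
The larger angle is 79.16°.

79.2°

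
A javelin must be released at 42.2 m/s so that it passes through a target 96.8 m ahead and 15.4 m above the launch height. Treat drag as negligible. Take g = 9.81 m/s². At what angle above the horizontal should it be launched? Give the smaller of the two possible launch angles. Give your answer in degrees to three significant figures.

26.1°

Trajectory: y = x tanθ − g x² (1 + tan²θ)/(2v₀²). With x = 96.8, y = 15.4, v₀ = 42.2, g = 9.81:
25.81 tan²θ − 96.8 tanθ + (41.21) = 0.
tanθ = [96.8 ± √(96.8² − 4 × 25.81 × (41.21))] / (2 × 25.81) = (96.8 ± 71.53) / 51.62, giving tanθ = 0.4896 or 3.261.
θ = 26.09° or 72.95°; the smaller is 26.09°.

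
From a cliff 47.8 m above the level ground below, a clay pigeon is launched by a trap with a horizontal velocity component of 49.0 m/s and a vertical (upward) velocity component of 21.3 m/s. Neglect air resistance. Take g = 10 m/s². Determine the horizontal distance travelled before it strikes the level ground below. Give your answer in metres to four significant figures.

With up positive and y = 0 at the ground: y(t) = 47.8 + (21.30) t − 5.000 t². Setting y = 0 and taking the positive root: t = [21.30 + √(21.30² + 2·10.0·47.8)] / 10.0 = (21.30 + 37.55) / 10.0 = 5.885 s.
Horizontal distance: R = vₓ t = 49.00 × 5.885 = 288.3 m.

288.3 m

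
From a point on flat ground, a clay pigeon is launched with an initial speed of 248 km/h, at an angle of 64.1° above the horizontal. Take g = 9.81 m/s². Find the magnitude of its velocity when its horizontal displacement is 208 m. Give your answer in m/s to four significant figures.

30.65 m/s

Convert: 248 km/h = 248/3.6 = 68.89 m/s.
vₓ = 68.89 cos 64.1° = 30.09 m/s; v_y0 = 68.89 sin 64.1° = 61.97 m/s.
x = vₓ t ⇒ t = 208/30.09 = 6.912 s.
Vertical velocity there: v_y = v_y0 − g t = 61.97 − 9.81 × 6.912 = −5.841 m/s.
Speed: √(vₓ² + v_y²) = √(30.09² + 5.841²) = 30.65 m/s.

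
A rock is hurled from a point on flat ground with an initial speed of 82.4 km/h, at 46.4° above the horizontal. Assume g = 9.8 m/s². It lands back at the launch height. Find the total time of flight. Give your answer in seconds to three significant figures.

3.38 s

Convert: 82.4 km/h = 82.4/3.6 = 22.89 m/s.
Components: vₓ = 22.89 cos 46.4° = 15.78 m/s, v_y0 = 22.89 sin 46.4° = 16.58 m/s.
It returns to y = 0 when t = 2 v_y0 / g = 2(16.58)/9.80 = 3.383 s.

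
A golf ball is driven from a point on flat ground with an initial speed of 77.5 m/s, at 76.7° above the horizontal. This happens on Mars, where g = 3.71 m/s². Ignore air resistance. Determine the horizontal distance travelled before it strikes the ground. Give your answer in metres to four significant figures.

vₓ = 77.50 cos 76.7° = 17.83 m/s; v_y0 = 77.50 sin 76.7° = 75.42 m/s.
Time aloft: T = 2 v_y0 / g = 2 × 75.42 / 3.71 = 40.66 s.
Range: R = vₓ T = 17.83 × 40.66 = 724.9 m.

724.9 m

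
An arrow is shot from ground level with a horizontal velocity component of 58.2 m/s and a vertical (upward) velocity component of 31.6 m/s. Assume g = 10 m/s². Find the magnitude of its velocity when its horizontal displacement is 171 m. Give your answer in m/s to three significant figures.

58.2 m/s

At x = 171 m, t = x/vₓ = 171/58.20 = 2.938 s.
Vertical velocity there: v_y = v_y0 − g t = 31.60 − 10.0 × 2.938 = 2.219 m/s.
Speed: √(vₓ² + v_y²) = √(58.20² + 2.219²) = 58.24 m/s.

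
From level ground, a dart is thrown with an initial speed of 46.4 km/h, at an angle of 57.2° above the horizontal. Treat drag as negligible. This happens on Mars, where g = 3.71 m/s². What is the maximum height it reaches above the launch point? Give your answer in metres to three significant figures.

Convert: 46.4 km/h = 46.4/3.6 = 12.89 m/s.
Components: vₓ = 12.89 cos 57.2° = 6.982 m/s, v_y0 = 12.89 sin 57.2° = 10.83 m/s.
Maximum height: H = v_y0² / (2g) = 10.83² / (2 × 3.71) = 15.82 m.

15.8 m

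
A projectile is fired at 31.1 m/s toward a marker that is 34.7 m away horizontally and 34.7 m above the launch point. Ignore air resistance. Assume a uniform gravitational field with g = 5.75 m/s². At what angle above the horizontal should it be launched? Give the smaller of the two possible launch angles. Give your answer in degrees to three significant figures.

51.8°

Trajectory: y = x tanθ − g x² (1 + tan²θ)/(2v₀²). With x = 34.7, y = 34.7, v₀ = 31.1, g = 5.75:
3.579 tan²θ − 34.7 tanθ + (38.28) = 0.
tanθ = [34.7 ± √(34.7² − 4 × 3.579 × (38.28))] / (2 × 3.579) = (34.7 ± 25.61) / 7.158, giving tanθ = 1.269 or 8.426.
θ = 51.77° or 83.23°; the smaller is 51.77°.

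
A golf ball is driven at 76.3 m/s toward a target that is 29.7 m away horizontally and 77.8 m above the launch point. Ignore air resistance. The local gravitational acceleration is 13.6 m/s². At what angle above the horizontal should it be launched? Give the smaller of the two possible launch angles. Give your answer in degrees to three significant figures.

Trajectory: y = x tanθ − g x² (1 + tan²θ)/(2v₀²). With x = 29.7, y = 77.8, v₀ = 76.3, g = 13.6:
1.030 tan²θ − 29.7 tanθ + (78.83) = 0.
tanθ = [29.7 ± √(29.7² − 4 × 1.030 × (78.83))] / (2 × 1.030) = (29.7 ± 23.61) / 2.061, giving tanθ = 2.958 or 25.87.
θ = 71.32° or 87.79°; the smaller is 71.32°.

71.3°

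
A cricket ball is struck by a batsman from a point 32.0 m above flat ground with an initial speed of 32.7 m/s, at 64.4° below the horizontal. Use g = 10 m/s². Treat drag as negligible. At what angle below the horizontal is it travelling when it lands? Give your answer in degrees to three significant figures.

vₓ = 32.70 cos 64.4° = 14.13 m/s; v_y0 = −29.49 m/s (downward).
The projectile lands when y = 32.0 + (−29.49) t − ½·10.0·t² = 0. Positive root: t = (−29.49 + √(29.49² + 2·10.0·32.0)) / 10.0 = (−29.49 + 38.85) / 10.0 = 0.9364 s.
At impact: v_y = v_y0 − g t = −38.85 m/s; vₓ = 14.13 m/s.
Angle below horizontal: arctan(|v_y|/vₓ) = arctan(38.85/14.13) = 70.02°.

70.0°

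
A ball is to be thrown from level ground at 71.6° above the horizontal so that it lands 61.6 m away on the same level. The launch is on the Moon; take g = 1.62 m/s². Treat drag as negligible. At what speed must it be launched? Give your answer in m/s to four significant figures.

Level-ground range: R = v₀² sin(2θ)/g, so v₀ = √(gR / sin 2θ).
v₀ = √(1.62 × 61.6 / sin 143.2°) = √(99.79 / 0.5990) = √166.59 = 12.91 m/s.

12.91 m/s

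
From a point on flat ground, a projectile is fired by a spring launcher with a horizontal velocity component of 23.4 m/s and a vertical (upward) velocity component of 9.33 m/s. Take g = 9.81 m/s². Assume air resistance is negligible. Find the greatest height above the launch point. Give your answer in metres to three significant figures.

4.44 m

Maximum height: H = v_y0² / (2g) = 9.330² / (2 × 9.81) = 4.437 m.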